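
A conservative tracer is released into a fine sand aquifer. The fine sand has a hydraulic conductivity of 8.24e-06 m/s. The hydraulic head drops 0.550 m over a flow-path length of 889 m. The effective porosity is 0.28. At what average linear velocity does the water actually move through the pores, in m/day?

Convert K: 8.24e-06 m/s × 86400 = 0.7119 m/day.
Hydraulic gradient i = Δh / L = 0.550 / 889 = 0.0006187.
Darcy flux q = K · i = 0.7119 × 0.0006187 = 0.0004405 m/day.
Seepage velocity v = q / n_e = 0.0004405 / 0.28 = 0.001573 m/day.

0.00157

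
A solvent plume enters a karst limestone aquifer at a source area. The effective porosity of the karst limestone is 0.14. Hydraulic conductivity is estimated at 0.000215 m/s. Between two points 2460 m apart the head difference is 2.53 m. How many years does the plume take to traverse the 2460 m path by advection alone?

Convert K: 0.000215 m/s × 86400 = 18.58 m/day.
Hydraulic gradient i = Δh / L = 2.53 / 2460 = 0.001028.
Darcy flux q = K · i = 18.58 × 0.001028 = 0.01910 m/day.
Seepage velocity v = q / n_e = 0.01910 / 0.14 = 0.1365 m/day.
Travel time t = L / v = 2460 / 0.1365 = 18027 days = 49.36 years.

49.4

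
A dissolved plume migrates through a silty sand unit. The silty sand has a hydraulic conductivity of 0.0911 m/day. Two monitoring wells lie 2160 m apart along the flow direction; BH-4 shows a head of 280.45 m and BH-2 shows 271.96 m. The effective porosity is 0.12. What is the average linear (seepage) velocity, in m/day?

0.00298

Hydraulic gradient i = (280.45 − 271.96) / 2160 = 8.49 / 2160 = 0.003931.
Darcy flux q = K · i = 0.09110 × 0.003931 = 0.0003581 m/day.
Seepage velocity v = q / n_e = 0.0003581 / 0.12 = 0.002984 m/day.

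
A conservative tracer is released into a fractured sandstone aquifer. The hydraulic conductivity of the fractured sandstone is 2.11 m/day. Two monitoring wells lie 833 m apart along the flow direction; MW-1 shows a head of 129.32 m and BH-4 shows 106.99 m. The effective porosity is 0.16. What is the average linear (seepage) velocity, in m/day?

Hydraulic gradient i = (129.32 − 106.99) / 833 = 22.33 / 833 = 0.02681.
Darcy flux q = K · i = 2.110 × 0.02681 = 0.05656 m/day.
Seepage velocity v = q / n_e = 0.05656 / 0.16 = 0.3535 m/day.

0.354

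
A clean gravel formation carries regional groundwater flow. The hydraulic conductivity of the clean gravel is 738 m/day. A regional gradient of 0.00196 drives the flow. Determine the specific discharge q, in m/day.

Hydraulic gradient i = 0.00196.
Specific discharge q = K · i = 738.0 × 0.001960 = 1.446 m/day.

1.45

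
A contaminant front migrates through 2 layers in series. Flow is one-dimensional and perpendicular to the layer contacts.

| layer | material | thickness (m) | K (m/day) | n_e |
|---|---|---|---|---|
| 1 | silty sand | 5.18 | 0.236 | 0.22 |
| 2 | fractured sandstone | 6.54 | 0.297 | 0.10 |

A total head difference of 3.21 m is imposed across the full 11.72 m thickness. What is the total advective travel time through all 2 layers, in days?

With flow normal to the layers, continuity requires the same specific discharge q through every layer.
Σ(b_i/K_i) = 5.18/0.236 + 6.54/0.297 = 43.97 d.
q = Δh / Σ(b_i/K_i) = 3.21 / 43.97 = 0.07301 m/day.
In each layer the seepage velocity is v_i = q/n_i, so the layer transit time is t_i = b_i·n_i / q:
  layer 1 (silty sand): t_1 = 5.18 × 0.22 / 0.07301 = 15.61 d
  layer 2 (fractured sandstone): t_2 = 6.54 × 0.10 / 0.07301 = 8.958 d
Total t = Σ t_i = 24.57 days.

24.6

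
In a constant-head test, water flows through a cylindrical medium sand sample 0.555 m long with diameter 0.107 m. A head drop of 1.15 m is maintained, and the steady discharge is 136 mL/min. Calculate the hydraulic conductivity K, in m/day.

10.5

Cross-sectional area A = π·(d/2)² = π × (0.107/2)² = 0.008992 m².
Convert discharge: 136 mL/min = 2.267e-06 m³/s.
Darcy's law rearranged: K = Q·L / (A·Δh) = 2.267e-06 × 0.555 / (0.008992 × 1.15) = 0.0001217 m/s = 10.51 m/day.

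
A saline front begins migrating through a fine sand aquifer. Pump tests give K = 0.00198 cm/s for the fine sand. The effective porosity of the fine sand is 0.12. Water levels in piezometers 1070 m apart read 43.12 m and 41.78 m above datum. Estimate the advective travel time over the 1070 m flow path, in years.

Convert K: 0.00198 cm/s × 864 = 1.711 m/day.
Hydraulic gradient i = (43.12 − 41.78) / 1070 = 1.34 / 1070 = 0.001252.
Darcy flux q = K · i = 1.711 × 0.001252 = 0.002142 m/day.
Seepage velocity v = q / n_e = 0.002142 / 0.12 = 0.01785 m/day.
Travel time t = L / v = 1070 / 0.01785 = 59933 days = 164.1 years.

164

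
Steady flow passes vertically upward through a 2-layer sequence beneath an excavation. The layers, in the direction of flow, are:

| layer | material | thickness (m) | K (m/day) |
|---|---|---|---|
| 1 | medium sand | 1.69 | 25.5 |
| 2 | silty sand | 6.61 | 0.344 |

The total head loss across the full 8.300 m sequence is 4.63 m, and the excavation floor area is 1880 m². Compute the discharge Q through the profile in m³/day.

Flow is perpendicular to layering, so the layers act in series and the equivalent K is the thickness-weighted harmonic mean.
Total thickness L = 1.69 + 6.61 = 8.300 m.
Σ(b_i/K_i) = 1.69/25.5 + 6.61/0.344 = 19.28 d.
K_eq = L / Σ(b_i/K_i) = 8.300 / 19.28 = 0.4305 m/day.
Q = K_eq · A · (Δh/L) = 0.4305 × 1880 × (4.63/8.300) = 451.4 m³/day.

451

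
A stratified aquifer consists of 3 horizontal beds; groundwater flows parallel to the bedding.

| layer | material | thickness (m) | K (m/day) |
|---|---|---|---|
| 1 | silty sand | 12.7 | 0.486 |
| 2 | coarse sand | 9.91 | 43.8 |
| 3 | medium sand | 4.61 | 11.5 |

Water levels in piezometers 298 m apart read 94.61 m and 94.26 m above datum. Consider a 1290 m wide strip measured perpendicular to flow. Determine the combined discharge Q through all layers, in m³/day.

747

Flow is parallel to layering, so each bed carries its own Darcy discharge and the transmissivities add.
Σ(K_i·b_i) = 0.486×12.7 + 43.8×9.91 + 11.5×4.61 = 493.2 m²/day.
Hydraulic gradient i = (94.61 − 94.26) / 298 = 0.35 / 298 = 0.001174.
Q = Σ(K_i·b_i) · W · i = 493.2 × 1290 × 0.001174 = 747.3 m³/day.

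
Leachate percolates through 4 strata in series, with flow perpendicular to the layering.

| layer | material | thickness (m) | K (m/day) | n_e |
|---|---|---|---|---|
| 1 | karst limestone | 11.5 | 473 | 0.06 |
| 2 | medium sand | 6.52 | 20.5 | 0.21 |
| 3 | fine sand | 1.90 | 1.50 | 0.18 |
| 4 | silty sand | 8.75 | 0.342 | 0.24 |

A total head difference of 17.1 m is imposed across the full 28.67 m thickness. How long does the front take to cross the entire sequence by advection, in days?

7.16

With flow normal to the layers, continuity requires the same specific discharge q through every layer.
Σ(b_i/K_i) = 11.5/473 + 6.52/20.5 + 1.90/1.50 + 8.75/0.342 = 27.19 d.
q = Δh / Σ(b_i/K_i) = 17.1 / 27.19 = 0.6288 m/day.
In each layer the seepage velocity is v_i = q/n_i, so the layer transit time is t_i = b_i·n_i / q:
  layer 1 (karst limestone): t_1 = 11.5 × 0.06 / 0.6288 = 1.097 d
  layer 2 (medium sand): t_2 = 6.52 × 0.21 / 0.6288 = 2.177 d
  layer 3 (fine sand): t_3 = 1.90 × 0.18 / 0.6288 = 0.5439 d
  layer 4 (silty sand): t_4 = 8.75 × 0.24 / 0.6288 = 3.340 d
Total t = Σ t_i = 7.158 days.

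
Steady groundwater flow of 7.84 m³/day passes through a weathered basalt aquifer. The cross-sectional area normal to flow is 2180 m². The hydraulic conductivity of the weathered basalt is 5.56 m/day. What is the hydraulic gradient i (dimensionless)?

0.000647

From Q = K·A·i, i = Q / (K·A) = 7.84 / (5.560 × 2180) = 0.0006468.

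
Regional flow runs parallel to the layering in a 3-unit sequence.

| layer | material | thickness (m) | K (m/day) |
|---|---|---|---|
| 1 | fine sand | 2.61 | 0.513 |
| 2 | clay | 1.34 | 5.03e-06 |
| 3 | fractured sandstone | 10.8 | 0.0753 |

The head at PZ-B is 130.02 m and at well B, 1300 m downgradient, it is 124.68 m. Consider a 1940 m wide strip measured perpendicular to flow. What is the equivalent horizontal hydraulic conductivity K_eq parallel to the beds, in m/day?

Flow is parallel to layering, so each bed carries its own Darcy discharge and the transmissivities add.
Σ(K_i·b_i) = 0.513×2.61 + 5.03e-06×1.34 + 0.0753×10.8 = 2.152 m²/day.
Total thickness b = 14.75 m, so K_eq = Σ(K_i·b_i)/b = 0.1459 m/day.

0.146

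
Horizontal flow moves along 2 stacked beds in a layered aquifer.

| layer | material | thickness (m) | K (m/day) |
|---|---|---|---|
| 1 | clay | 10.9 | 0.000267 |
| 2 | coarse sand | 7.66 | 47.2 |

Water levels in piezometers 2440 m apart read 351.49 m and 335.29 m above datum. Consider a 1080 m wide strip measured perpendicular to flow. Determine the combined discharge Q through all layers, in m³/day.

2590

Flow is parallel to layering, so each bed carries its own Darcy discharge and the transmissivities add.
Σ(K_i·b_i) = 0.000267×10.9 + 47.2×7.66 = 361.6 m²/day.
Hydraulic gradient i = (351.49 − 335.29) / 2440 = 16.2 / 2440 = 0.006639.
Q = Σ(K_i·b_i) · W · i = 361.6 × 1080 × 0.006639 = 2593 m³/day.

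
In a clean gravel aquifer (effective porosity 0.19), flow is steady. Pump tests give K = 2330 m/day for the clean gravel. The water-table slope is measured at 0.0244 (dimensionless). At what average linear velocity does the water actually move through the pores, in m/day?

299

Hydraulic gradient i = 0.0244.
Darcy flux q = K · i = 2330 × 0.02440 = 56.85 m/day.
Seepage velocity v = q / n_e = 56.85 / 0.19 = 299.2 m/day.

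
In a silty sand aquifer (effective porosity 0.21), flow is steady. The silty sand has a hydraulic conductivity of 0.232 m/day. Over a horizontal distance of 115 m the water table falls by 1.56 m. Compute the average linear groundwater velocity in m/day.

Hydraulic gradient i = Δh / L = 1.56 / 115 = 0.01357.
Darcy flux q = K · i = 0.2320 × 0.01357 = 0.003147 m/day.
Seepage velocity v = q / n_e = 0.003147 / 0.21 = 0.01499 m/day.

0.0150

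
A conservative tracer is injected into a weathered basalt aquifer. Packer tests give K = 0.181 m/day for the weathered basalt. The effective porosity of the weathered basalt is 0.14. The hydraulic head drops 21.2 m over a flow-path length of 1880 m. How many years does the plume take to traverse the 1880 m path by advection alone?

Hydraulic gradient i = Δh / L = 21.2 / 1880 = 0.01128.
Darcy flux q = K · i = 0.1810 × 0.01128 = 0.002041 m/day.
Seepage velocity v = q / n_e = 0.002041 / 0.14 = 0.01458 m/day.
Travel time t = L / v = 1880 / 0.01458 = 1.290e+05 days = 353.1 years.

353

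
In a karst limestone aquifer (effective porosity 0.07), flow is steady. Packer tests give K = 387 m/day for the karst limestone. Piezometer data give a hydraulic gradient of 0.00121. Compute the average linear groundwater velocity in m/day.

6.69

Hydraulic gradient i = 0.00121.
Darcy flux q = K · i = 387.0 × 0.001210 = 0.4683 m/day.
Seepage velocity v = q / n_e = 0.4683 / 0.07 = 6.690 m/day.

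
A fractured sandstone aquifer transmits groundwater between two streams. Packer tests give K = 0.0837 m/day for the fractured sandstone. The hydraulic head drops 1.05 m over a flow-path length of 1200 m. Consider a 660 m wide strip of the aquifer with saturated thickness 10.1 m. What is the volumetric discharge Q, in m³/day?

Cross-sectional area A = 660 × 10.1 = 6666 m².
Hydraulic gradient i = Δh / L = 1.05 / 1200 = 0.0008750.
Darcy's law: Q = K · A · i = 0.08370 × 6666 × 0.0008750 = 0.4882 m³/day.

0.488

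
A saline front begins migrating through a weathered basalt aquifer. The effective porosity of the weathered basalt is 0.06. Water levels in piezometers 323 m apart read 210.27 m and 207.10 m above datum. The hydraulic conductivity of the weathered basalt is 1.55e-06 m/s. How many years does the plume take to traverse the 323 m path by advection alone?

40.4

Convert K: 1.55e-06 m/s × 86400 = 0.1339 m/day.
Hydraulic gradient i = (210.27 − 207.10) / 323 = 3.17 / 323 = 0.009814.
Darcy flux q = K · i = 0.1339 × 0.009814 = 0.001314 m/day.
Seepage velocity v = q / n_e = 0.001314 / 0.06 = 0.02191 m/day.
Travel time t = L / v = 323 / 0.02191 = 14745 days = 40.37 years.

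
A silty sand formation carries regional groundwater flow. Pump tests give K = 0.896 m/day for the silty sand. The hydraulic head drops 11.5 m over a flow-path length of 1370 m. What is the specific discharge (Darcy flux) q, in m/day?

Hydraulic gradient i = Δh / L = 11.5 / 1370 = 0.008394.
Specific discharge q = K · i = 0.8960 × 0.008394 = 0.007521 m/day.

0.00752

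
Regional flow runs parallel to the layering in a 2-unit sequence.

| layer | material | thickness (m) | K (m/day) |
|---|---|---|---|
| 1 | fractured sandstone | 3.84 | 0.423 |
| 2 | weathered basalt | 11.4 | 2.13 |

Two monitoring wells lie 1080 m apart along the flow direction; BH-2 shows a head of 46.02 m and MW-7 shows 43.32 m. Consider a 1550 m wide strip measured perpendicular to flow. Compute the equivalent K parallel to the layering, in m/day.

1.70

Flow is parallel to layering, so each bed carries its own Darcy discharge and the transmissivities add.
Σ(K_i·b_i) = 0.423×3.84 + 2.13×11.4 = 25.91 m²/day.
Total thickness b = 15.24 m, so K_eq = Σ(K_i·b_i)/b = 1.700 m/day.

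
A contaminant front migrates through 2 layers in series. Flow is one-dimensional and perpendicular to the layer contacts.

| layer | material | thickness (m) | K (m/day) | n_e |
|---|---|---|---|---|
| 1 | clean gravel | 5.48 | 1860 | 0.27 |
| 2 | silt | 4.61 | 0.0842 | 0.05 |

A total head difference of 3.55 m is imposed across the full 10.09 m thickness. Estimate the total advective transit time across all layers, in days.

26.4

With flow normal to the layers, continuity requires the same specific discharge q through every layer.
Σ(b_i/K_i) = 5.48/1860 + 4.61/0.0842 = 54.75 d.
q = Δh / Σ(b_i/K_i) = 3.55 / 54.75 = 0.06484 m/day.
In each layer the seepage velocity is v_i = q/n_i, so the layer transit time is t_i = b_i·n_i / q:
  layer 1 (clean gravel): t_1 = 5.48 × 0.27 / 0.06484 = 22.82 d
  layer 2 (silt): t_2 = 4.61 × 0.05 / 0.06484 = 3.555 d
Total t = Σ t_i = 26.38 days.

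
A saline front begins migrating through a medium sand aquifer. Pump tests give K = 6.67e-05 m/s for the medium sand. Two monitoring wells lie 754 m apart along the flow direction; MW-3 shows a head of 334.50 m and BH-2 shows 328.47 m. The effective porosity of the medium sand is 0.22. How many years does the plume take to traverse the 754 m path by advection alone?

Convert K: 6.67e-05 m/s × 86400 = 5.763 m/day.
Hydraulic gradient i = (334.50 − 328.47) / 754 = 6.03 / 754 = 0.007997.
Darcy flux q = K · i = 5.763 × 0.007997 = 0.04609 m/day.
Seepage velocity v = q / n_e = 0.04609 / 0.22 = 0.2095 m/day.
Travel time t = L / v = 754 / 0.2095 = 3599 days = 9.854 years.

9.85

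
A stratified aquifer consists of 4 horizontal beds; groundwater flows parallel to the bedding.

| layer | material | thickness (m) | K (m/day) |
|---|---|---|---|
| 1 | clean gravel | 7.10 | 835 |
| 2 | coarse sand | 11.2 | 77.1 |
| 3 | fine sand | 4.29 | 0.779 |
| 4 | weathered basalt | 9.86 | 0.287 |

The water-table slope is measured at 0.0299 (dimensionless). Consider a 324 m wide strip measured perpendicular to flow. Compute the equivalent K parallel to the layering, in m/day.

Flow is parallel to layering, so each bed carries its own Darcy discharge and the transmissivities add.
Σ(K_i·b_i) = 835×7.10 + 77.1×11.2 + 0.779×4.29 + 0.287×9.86 = 6798 m²/day.
Total thickness b = 32.45 m, so K_eq = Σ(K_i·b_i)/b = 209.5 m/day.

209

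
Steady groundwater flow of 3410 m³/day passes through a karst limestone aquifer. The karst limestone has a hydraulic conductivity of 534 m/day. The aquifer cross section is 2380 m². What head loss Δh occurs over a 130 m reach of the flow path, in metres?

From Q = K·A·i, i = Q / (K·A) = 3410 / (534.0 × 2380) = 0.002683.
Head loss Δh = i · L = 0.002683 × 130 = 0.3488 m.

0.349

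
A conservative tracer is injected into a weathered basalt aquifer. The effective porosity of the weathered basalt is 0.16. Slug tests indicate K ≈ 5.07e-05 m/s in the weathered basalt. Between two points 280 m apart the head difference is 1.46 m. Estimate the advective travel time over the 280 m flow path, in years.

5.37

Convert K: 5.07e-05 m/s × 86400 = 4.380 m/day.
Hydraulic gradient i = Δh / L = 1.46 / 280 = 0.005214.
Darcy flux q = K · i = 4.380 × 0.005214 = 0.02284 m/day.
Seepage velocity v = q / n_e = 0.02284 / 0.16 = 0.1428 m/day.
Travel time t = L / v = 280 / 0.1428 = 1961 days = 5.370 years.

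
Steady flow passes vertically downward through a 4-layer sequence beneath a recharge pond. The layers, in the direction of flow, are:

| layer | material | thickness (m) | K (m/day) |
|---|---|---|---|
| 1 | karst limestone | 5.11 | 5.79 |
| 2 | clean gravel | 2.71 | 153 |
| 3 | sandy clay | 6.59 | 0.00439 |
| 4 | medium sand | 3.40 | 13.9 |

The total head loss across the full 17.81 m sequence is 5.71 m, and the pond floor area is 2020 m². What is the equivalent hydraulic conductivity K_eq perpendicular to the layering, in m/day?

Flow is perpendicular to layering, so the layers act in series and the equivalent K is the thickness-weighted harmonic mean.
Total thickness L = 5.11 + 2.71 + 6.59 + 3.40 = 17.81 m.
Σ(b_i/K_i) = 5.11/5.79 + 2.71/153 + 6.59/0.00439 + 3.40/13.9 = 1502 d.
K_eq = L / Σ(b_i/K_i) = 17.81 / 1502 = 0.01186 m/day.

0.0119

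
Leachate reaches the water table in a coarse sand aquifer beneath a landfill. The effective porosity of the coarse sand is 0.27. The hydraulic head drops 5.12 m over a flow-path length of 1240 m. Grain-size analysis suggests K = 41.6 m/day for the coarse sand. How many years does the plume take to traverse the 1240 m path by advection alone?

5.34

Hydraulic gradient i = Δh / L = 5.12 / 1240 = 0.004129.
Darcy flux q = K · i = 41.60 × 0.004129 = 0.1718 m/day.
Seepage velocity v = q / n_e = 0.1718 / 0.27 = 0.6362 m/day.
Travel time t = L / v = 1240 / 0.6362 = 1949 days = 5.336 years.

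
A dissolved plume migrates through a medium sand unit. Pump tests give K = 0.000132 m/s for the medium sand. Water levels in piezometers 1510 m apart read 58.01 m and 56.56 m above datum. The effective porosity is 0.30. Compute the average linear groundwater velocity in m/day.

0.0365

Convert K: 0.000132 m/s × 86400 = 11.40 m/day.
Hydraulic gradient i = (58.01 − 56.56) / 1510 = 1.45 / 1510 = 0.0009603.
Darcy flux q = K · i = 11.40 × 0.0009603 = 0.01095 m/day.
Seepage velocity v = q / n_e = 0.01095 / 0.30 = 0.03651 m/day.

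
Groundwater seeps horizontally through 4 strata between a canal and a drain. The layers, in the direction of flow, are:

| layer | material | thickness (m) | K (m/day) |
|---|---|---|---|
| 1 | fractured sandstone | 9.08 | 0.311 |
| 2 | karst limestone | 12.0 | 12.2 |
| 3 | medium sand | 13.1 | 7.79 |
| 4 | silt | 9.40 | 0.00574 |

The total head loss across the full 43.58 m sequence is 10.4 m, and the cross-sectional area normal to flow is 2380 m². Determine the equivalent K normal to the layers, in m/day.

Flow is perpendicular to layering, so the layers act in series and the equivalent K is the thickness-weighted harmonic mean.
Total thickness L = 9.08 + 12.0 + 13.1 + 9.40 = 43.58 m.
Σ(b_i/K_i) = 9.08/0.311 + 12.0/12.2 + 13.1/7.79 + 9.40/0.00574 = 1669 d.
K_eq = L / Σ(b_i/K_i) = 43.58 / 1669 = 0.02610 m/day.

0.0261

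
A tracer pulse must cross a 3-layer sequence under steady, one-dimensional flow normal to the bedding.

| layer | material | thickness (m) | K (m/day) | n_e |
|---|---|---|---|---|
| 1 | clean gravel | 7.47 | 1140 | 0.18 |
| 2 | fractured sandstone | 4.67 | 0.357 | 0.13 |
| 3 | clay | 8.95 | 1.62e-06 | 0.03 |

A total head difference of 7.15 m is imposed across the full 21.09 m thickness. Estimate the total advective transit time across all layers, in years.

With flow normal to the layers, continuity requires the same specific discharge q through every layer.
Σ(b_i/K_i) = 7.47/1140 + 4.67/0.357 + 8.95/1.62e-06 = 5.525e+06 d.
q = Δh / Σ(b_i/K_i) = 7.15 / 5.525e+06 = 1.294e-06 m/day.
In each layer the seepage velocity is v_i = q/n_i, so the layer transit time is t_i = b_i·n_i / q:
  layer 1 (clean gravel): t_1 = 7.47 × 0.18 / 1.294e-06 = 1.039e+06 d
  layer 2 (fractured sandstone): t_2 = 4.67 × 0.13 / 1.294e-06 = 4.691e+05 d
  layer 3 (clay): t_3 = 8.95 × 0.03 / 1.294e-06 = 2.075e+05 d
Total t = Σ t_i = 1.716e+06 days = 4697 years.

4700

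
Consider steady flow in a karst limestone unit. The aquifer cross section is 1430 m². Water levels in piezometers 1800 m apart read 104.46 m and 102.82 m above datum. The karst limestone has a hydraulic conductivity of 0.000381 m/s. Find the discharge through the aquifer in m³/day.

42.9

Convert K: 0.000381 m/s × 86400 = 32.92 m/day.
Hydraulic gradient i = (104.46 − 102.82) / 1800 = 1.64 / 1800 = 0.0009111.
Darcy's law: Q = K · A · i = 32.92 × 1430 × 0.0009111 = 42.89 m³/day.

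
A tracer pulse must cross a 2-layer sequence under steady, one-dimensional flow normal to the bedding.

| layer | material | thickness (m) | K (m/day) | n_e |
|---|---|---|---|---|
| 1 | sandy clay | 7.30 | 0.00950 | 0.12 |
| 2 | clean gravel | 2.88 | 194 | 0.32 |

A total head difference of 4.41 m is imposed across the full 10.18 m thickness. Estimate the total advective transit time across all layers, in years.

0.858

With flow normal to the layers, continuity requires the same specific discharge q through every layer.
Σ(b_i/K_i) = 7.30/0.00950 + 2.88/194 = 768.4 d.
q = Δh / Σ(b_i/K_i) = 4.41 / 768.4 = 0.005739 m/day.
In each layer the seepage velocity is v_i = q/n_i, so the layer transit time is t_i = b_i·n_i / q:
  layer 1 (sandy clay): t_1 = 7.30 × 0.12 / 0.005739 = 152.6 d
  layer 2 (clean gravel): t_2 = 2.88 × 0.32 / 0.005739 = 160.6 d
Total t = Σ t_i = 313.2 days = 0.8576 years.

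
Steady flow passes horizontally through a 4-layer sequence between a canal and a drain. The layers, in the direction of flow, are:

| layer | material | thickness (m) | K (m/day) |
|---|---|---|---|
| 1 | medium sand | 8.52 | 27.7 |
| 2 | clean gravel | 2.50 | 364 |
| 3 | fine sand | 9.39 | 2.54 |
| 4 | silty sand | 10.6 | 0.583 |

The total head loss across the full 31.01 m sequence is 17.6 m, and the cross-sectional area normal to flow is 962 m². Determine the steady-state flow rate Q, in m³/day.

763

Flow is perpendicular to layering, so the layers act in series and the equivalent K is the thickness-weighted harmonic mean.
Total thickness L = 8.52 + 2.50 + 9.39 + 10.6 = 31.01 m.
Σ(b_i/K_i) = 8.52/27.7 + 2.50/364 + 9.39/2.54 + 10.6/0.583 = 22.19 d.
K_eq = L / Σ(b_i/K_i) = 31.01 / 22.19 = 1.397 m/day.
Q = K_eq · A · (Δh/L) = 1.397 × 962 × (17.6/31.01) = 762.9 m³/day.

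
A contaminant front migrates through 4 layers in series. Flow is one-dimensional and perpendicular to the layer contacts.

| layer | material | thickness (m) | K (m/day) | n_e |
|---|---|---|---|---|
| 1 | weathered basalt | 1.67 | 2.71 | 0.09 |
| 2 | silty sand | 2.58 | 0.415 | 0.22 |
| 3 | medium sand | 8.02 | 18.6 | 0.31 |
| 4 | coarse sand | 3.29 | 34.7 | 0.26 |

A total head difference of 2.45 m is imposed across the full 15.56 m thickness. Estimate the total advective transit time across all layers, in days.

With flow normal to the layers, continuity requires the same specific discharge q through every layer.
Σ(b_i/K_i) = 1.67/2.71 + 2.58/0.415 + 8.02/18.6 + 3.29/34.7 = 7.359 d.
q = Δh / Σ(b_i/K_i) = 2.45 / 7.359 = 0.3329 m/day.
In each layer the seepage velocity is v_i = q/n_i, so the layer transit time is t_i = b_i·n_i / q:
  layer 1 (weathered basalt): t_1 = 1.67 × 0.09 / 0.3329 = 0.4515 d
  layer 2 (silty sand): t_2 = 2.58 × 0.22 / 0.3329 = 1.705 d
  layer 3 (medium sand): t_3 = 8.02 × 0.31 / 0.3329 = 7.468 d
  layer 4 (coarse sand): t_4 = 3.29 × 0.26 / 0.3329 = 2.569 d
Total t = Σ t_i = 12.19 days.

12.2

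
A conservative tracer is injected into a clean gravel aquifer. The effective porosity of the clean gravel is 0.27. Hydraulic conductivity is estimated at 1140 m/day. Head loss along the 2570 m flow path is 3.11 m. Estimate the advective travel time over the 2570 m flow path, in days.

Hydraulic gradient i = Δh / L = 3.11 / 2570 = 0.001210.
Darcy flux q = K · i = 1140 × 0.001210 = 1.380 m/day.
Seepage velocity v = q / n_e = 1.380 / 0.27 = 5.109 m/day.
Travel time t = L / v = 2570 / 5.109 = 503.0 days.

503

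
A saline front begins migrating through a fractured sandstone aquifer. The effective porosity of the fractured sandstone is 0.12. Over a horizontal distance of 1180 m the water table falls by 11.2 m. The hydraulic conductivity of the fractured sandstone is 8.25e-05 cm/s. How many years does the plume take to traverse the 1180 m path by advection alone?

Convert K: 8.25e-05 cm/s × 864 = 0.07128 m/day.
Hydraulic gradient i = Δh / L = 11.2 / 1180 = 0.009492.
Darcy flux q = K · i = 0.07128 × 0.009492 = 0.0006766 m/day.
Seepage velocity v = q / n_e = 0.0006766 / 0.12 = 0.005638 m/day.
Travel time t = L / v = 1180 / 0.005638 = 2.093e+05 days = 573.0 years.

573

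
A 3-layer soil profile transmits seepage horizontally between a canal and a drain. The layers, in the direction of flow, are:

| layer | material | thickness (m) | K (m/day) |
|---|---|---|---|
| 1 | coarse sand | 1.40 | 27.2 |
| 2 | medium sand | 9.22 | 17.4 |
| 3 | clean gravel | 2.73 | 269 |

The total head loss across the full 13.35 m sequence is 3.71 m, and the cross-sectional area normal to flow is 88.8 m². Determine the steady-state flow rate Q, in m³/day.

Flow is perpendicular to layering, so the layers act in series and the equivalent K is the thickness-weighted harmonic mean.
Total thickness L = 1.40 + 9.22 + 2.73 = 13.35 m.
Σ(b_i/K_i) = 1.40/27.2 + 9.22/17.4 + 2.73/269 = 0.5915 d.
K_eq = L / Σ(b_i/K_i) = 13.35 / 0.5915 = 22.57 m/day.
Q = K_eq · A · (Δh/L) = 22.57 × 88.8 × (3.71/13.35) = 557.0 m³/day.

557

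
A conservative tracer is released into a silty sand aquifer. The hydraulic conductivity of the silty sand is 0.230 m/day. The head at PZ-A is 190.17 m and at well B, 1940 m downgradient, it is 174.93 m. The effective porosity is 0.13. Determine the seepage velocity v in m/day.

0.0139

Hydraulic gradient i = (190.17 − 174.93) / 1940 = 15.24 / 1940 = 0.007856.
Darcy flux q = K · i = 0.2300 × 0.007856 = 0.001807 m/day.
Seepage velocity v = q / n_e = 0.001807 / 0.13 = 0.01390 m/day.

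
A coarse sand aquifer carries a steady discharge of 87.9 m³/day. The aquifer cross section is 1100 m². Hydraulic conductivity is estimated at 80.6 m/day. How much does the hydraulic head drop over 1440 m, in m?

From Q = K·A·i, i = Q / (K·A) = 87.9 / (80.60 × 1100) = 0.0009914.
Head loss Δh = i · L = 0.0009914 × 1440 = 1.428 m.

1.43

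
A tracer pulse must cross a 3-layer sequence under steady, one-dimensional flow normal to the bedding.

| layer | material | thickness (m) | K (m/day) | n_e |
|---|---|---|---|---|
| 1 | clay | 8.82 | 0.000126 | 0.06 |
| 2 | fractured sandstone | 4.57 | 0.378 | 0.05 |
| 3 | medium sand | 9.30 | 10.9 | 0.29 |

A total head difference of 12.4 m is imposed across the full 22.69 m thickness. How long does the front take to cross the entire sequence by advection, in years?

With flow normal to the layers, continuity requires the same specific discharge q through every layer.
Σ(b_i/K_i) = 8.82/0.000126 + 4.57/0.378 + 9.30/10.9 = 70013 d.
q = Δh / Σ(b_i/K_i) = 12.4 / 70013 = 0.0001771 m/day.
In each layer the seepage velocity is v_i = q/n_i, so the layer transit time is t_i = b_i·n_i / q:
  layer 1 (clay): t_1 = 8.82 × 0.06 / 0.0001771 = 2988 d
  layer 2 (fractured sandstone): t_2 = 4.57 × 0.05 / 0.0001771 = 1290 d
  layer 3 (medium sand): t_3 = 9.30 × 0.29 / 0.0001771 = 15228 d
Total t = Σ t_i = 19506 days = 53.40 years.

53.4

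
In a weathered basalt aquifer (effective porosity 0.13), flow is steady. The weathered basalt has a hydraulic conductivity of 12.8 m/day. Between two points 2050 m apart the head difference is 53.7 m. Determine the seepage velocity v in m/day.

2.58

Hydraulic gradient i = Δh / L = 53.7 / 2050 = 0.02620.
Darcy flux q = K · i = 12.80 × 0.02620 = 0.3353 m/day.
Seepage velocity v = q / n_e = 0.3353 / 0.13 = 2.579 m/day.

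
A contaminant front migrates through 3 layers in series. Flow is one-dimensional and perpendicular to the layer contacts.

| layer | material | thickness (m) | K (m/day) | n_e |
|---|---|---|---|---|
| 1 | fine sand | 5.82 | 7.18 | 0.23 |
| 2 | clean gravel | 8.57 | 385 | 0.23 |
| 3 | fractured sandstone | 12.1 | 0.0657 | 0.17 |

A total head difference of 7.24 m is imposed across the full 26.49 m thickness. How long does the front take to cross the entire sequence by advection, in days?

137

With flow normal to the layers, continuity requires the same specific discharge q through every layer.
Σ(b_i/K_i) = 5.82/7.18 + 8.57/385 + 12.1/0.0657 = 185.0 d.
q = Δh / Σ(b_i/K_i) = 7.24 / 185.0 = 0.03913 m/day.
In each layer the seepage velocity is v_i = q/n_i, so the layer transit time is t_i = b_i·n_i / q:
  layer 1 (fine sand): t_1 = 5.82 × 0.23 / 0.03913 = 34.21 d
  layer 2 (clean gravel): t_2 = 8.57 × 0.23 / 0.03913 = 50.37 d
  layer 3 (fractured sandstone): t_3 = 12.1 × 0.17 / 0.03913 = 52.56 d
Total t = Σ t_i = 137.1 days.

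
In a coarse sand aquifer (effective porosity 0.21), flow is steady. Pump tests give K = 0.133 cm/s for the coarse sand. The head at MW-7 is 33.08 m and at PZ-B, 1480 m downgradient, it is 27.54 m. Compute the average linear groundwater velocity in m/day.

2.05

Convert K: 0.133 cm/s × 864 = 114.9 m/day.
Hydraulic gradient i = (33.08 − 27.54) / 1480 = 5.54 / 1480 = 0.003743.
Darcy flux q = K · i = 114.9 × 0.003743 = 0.4301 m/day.
Seepage velocity v = q / n_e = 0.4301 / 0.21 = 2.048 m/day.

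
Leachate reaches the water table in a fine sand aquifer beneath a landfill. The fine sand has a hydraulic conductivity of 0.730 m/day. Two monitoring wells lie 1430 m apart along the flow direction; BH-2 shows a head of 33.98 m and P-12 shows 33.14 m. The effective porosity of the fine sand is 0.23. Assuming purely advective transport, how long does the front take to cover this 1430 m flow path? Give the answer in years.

Hydraulic gradient i = (33.98 − 33.14) / 1430 = 0.84 / 1430 = 0.0005874.
Darcy flux q = K · i = 0.7300 × 0.0005874 = 0.0004288 m/day.
Seepage velocity v = q / n_e = 0.0004288 / 0.23 = 0.001864 m/day.
Travel time t = L / v = 1430 / 0.001864 = 7.670e+05 days = 2100 years.

2100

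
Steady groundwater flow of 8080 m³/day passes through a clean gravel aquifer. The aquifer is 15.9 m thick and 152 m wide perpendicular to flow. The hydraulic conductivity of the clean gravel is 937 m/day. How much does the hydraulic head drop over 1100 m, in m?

Cross-sectional area A = 152 × 15.9 = 2417 m².
From Q = K·A·i, i = Q / (K·A) = 8080 / (937.0 × 2417) = 0.003568.
Head loss Δh = i · L = 0.003568 × 1100 = 3.925 m.

3.92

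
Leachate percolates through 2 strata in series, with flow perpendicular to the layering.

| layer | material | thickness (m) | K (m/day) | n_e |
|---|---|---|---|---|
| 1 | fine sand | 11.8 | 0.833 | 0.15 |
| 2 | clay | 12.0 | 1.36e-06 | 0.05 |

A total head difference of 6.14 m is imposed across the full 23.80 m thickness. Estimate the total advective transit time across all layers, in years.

With flow normal to the layers, continuity requires the same specific discharge q through every layer.
Σ(b_i/K_i) = 11.8/0.833 + 12.0/1.36e-06 = 8.824e+06 d.
q = Δh / Σ(b_i/K_i) = 6.14 / 8.824e+06 = 6.959e-07 m/day.
In each layer the seepage velocity is v_i = q/n_i, so the layer transit time is t_i = b_i·n_i / q:
  layer 1 (fine sand): t_1 = 11.8 × 0.15 / 6.959e-07 = 2.544e+06 d
  layer 2 (clay): t_2 = 12.0 × 0.05 / 6.959e-07 = 8.622e+05 d
Total t = Σ t_i = 3.406e+06 days = 9325 years.

9320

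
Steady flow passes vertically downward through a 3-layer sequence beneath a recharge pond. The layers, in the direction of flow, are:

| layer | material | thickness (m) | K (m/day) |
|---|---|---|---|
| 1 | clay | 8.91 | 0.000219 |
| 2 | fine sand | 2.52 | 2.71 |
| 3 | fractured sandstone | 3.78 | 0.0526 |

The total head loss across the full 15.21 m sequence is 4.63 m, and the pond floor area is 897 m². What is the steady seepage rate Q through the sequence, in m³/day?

Flow is perpendicular to layering, so the layers act in series and the equivalent K is the thickness-weighted harmonic mean.
Total thickness L = 8.91 + 2.52 + 3.78 = 15.21 m.
Σ(b_i/K_i) = 8.91/0.000219 + 2.52/2.71 + 3.78/0.0526 = 40758 d.
K_eq = L / Σ(b_i/K_i) = 15.21 / 40758 = 0.0003732 m/day.
Q = K_eq · A · (Δh/L) = 0.0003732 × 897 × (4.63/15.21) = 0.1019 m³/day.

0.102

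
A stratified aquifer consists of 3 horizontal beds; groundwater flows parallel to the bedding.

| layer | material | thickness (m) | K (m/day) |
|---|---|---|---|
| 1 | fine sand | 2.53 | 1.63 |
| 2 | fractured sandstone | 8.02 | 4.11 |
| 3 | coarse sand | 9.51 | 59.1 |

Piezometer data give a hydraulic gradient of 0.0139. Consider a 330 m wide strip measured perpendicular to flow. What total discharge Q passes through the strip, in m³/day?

2750

Flow is parallel to layering, so each bed carries its own Darcy discharge and the transmissivities add.
Σ(K_i·b_i) = 1.63×2.53 + 4.11×8.02 + 59.1×9.51 = 599.1 m²/day.
Hydraulic gradient i = 0.0139.
Q = Σ(K_i·b_i) · W · i = 599.1 × 330 × 0.01390 = 2748 m³/day.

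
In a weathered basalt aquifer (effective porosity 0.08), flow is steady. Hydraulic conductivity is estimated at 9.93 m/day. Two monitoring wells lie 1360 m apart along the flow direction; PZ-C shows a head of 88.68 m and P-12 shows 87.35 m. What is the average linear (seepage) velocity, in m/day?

Hydraulic gradient i = (88.68 − 87.35) / 1360 = 1.33 / 1360 = 0.0009779.
Darcy flux q = K · i = 9.930 × 0.0009779 = 0.009711 m/day.
Seepage velocity v = q / n_e = 0.009711 / 0.08 = 0.1214 m/day.

0.121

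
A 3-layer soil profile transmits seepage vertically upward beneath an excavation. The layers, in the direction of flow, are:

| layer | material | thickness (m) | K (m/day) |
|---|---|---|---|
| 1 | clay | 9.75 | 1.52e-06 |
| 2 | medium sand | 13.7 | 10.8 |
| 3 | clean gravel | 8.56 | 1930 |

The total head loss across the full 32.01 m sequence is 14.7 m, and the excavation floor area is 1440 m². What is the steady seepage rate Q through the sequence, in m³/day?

Flow is perpendicular to layering, so the layers act in series and the equivalent K is the thickness-weighted harmonic mean.
Total thickness L = 9.75 + 13.7 + 8.56 = 32.01 m.
Σ(b_i/K_i) = 9.75/1.52e-06 + 13.7/10.8 + 8.56/1930 = 6.414e+06 d.
K_eq = L / Σ(b_i/K_i) = 32.01 / 6.414e+06 = 4.990e-06 m/day.
Q = K_eq · A · (Δh/L) = 4.990e-06 × 1440 × (14.7/32.01) = 0.003300 m³/day.

0.00330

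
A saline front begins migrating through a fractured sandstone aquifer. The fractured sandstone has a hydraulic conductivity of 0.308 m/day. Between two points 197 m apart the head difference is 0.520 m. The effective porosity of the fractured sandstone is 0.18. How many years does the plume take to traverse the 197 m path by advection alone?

Hydraulic gradient i = Δh / L = 0.520 / 197 = 0.002640.
Darcy flux q = K · i = 0.3080 × 0.002640 = 0.0008130 m/day.
Seepage velocity v = q / n_e = 0.0008130 / 0.18 = 0.004517 m/day.
Travel time t = L / v = 197 / 0.004517 = 43617 days = 119.4 years.

119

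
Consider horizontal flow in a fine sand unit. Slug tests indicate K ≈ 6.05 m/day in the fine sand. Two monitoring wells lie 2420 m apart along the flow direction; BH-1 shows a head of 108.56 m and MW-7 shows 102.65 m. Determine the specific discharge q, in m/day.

Hydraulic gradient i = (108.56 − 102.65) / 2420 = 5.91 / 2420 = 0.002442.
Specific discharge q = K · i = 6.050 × 0.002442 = 0.01478 m/day.

0.0148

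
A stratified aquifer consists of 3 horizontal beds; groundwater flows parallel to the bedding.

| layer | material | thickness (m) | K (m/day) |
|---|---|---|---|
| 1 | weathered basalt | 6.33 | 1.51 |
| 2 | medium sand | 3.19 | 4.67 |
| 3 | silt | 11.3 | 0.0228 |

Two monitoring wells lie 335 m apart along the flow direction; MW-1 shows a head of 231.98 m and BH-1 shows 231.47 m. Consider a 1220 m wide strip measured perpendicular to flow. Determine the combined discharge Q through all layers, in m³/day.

45.9

Flow is parallel to layering, so each bed carries its own Darcy discharge and the transmissivities add.
Σ(K_i·b_i) = 1.51×6.33 + 4.67×3.19 + 0.0228×11.3 = 24.71 m²/day.
Hydraulic gradient i = (231.98 − 231.47) / 335 = 0.51 / 335 = 0.001522.
Q = Σ(K_i·b_i) · W · i = 24.71 × 1220 × 0.001522 = 45.90 m³/day.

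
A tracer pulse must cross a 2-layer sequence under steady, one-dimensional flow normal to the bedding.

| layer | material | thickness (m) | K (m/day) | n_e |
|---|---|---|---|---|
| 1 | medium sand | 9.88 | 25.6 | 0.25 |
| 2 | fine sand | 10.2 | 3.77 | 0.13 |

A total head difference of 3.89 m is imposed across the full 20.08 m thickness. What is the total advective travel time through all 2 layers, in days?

3.02

With flow normal to the layers, continuity requires the same specific discharge q through every layer.
Σ(b_i/K_i) = 9.88/25.6 + 10.2/3.77 = 3.092 d.
q = Δh / Σ(b_i/K_i) = 3.89 / 3.092 = 1.258 m/day.
In each layer the seepage velocity is v_i = q/n_i, so the layer transit time is t_i = b_i·n_i / q:
  layer 1 (medium sand): t_1 = 9.88 × 0.25 / 1.258 = 1.963 d
  layer 2 (fine sand): t_2 = 10.2 × 0.13 / 1.258 = 1.054 d
Total t = Σ t_i = 3.017 days.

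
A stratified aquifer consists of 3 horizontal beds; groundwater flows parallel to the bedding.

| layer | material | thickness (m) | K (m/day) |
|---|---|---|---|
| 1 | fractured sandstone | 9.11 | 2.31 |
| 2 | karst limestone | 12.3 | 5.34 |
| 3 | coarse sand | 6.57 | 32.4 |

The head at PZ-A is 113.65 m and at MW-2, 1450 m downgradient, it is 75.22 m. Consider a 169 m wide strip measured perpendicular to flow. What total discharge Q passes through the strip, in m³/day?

1340

Flow is parallel to layering, so each bed carries its own Darcy discharge and the transmissivities add.
Σ(K_i·b_i) = 2.31×9.11 + 5.34×12.3 + 32.4×6.57 = 299.6 m²/day.
Hydraulic gradient i = (113.65 − 75.22) / 1450 = 38.43 / 1450 = 0.02650.
Q = Σ(K_i·b_i) · W · i = 299.6 × 169 × 0.02650 = 1342 m³/day.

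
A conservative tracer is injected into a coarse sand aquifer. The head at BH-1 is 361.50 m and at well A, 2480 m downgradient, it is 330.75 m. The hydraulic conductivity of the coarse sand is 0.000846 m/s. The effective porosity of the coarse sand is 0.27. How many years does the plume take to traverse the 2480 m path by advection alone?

2.02

Convert K: 0.000846 m/s × 86400 = 73.09 m/day.
Hydraulic gradient i = (361.50 − 330.75) / 2480 = 30.75 / 2480 = 0.01240.
Darcy flux q = K · i = 73.09 × 0.01240 = 0.9063 m/day.
Seepage velocity v = q / n_e = 0.9063 / 0.27 = 3.357 m/day.
Travel time t = L / v = 2480 / 3.357 = 738.8 days = 2.023 years.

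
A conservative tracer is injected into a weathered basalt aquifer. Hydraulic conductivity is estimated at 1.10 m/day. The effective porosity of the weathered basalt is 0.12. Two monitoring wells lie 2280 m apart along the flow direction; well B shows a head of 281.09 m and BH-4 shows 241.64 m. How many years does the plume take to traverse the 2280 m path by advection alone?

39.4

Hydraulic gradient i = (281.09 − 241.64) / 2280 = 39.45 / 2280 = 0.01730.
Darcy flux q = K · i = 1.100 × 0.01730 = 0.01903 m/day.
Seepage velocity v = q / n_e = 0.01903 / 0.12 = 0.1586 m/day.
Travel time t = L / v = 2280 / 0.1586 = 14375 days = 39.36 years.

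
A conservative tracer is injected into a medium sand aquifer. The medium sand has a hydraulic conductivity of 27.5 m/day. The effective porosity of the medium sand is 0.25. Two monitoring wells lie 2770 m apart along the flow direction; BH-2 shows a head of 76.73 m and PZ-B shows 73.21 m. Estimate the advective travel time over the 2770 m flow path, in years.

54.3

Hydraulic gradient i = (76.73 − 73.21) / 2770 = 3.52 / 2770 = 0.001271.
Darcy flux q = K · i = 27.50 × 0.001271 = 0.03495 m/day.
Seepage velocity v = q / n_e = 0.03495 / 0.25 = 0.1398 m/day.
Travel time t = L / v = 2770 / 0.1398 = 19816 days = 54.25 years.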